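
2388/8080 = 597/2020 = 0.30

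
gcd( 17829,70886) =1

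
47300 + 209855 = 257155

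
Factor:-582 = -2^1*3^1*97^1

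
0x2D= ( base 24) 1l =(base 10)45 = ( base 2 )101101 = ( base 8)55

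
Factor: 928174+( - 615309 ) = 5^1*7^2* 1277^1 = 312865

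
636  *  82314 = 52351704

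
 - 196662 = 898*( - 219)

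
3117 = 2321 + 796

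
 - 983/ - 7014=983/7014= 0.14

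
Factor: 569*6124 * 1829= 2^2*31^1*59^1 * 569^1*1531^1=6373252924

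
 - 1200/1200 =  - 1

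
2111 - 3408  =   - 1297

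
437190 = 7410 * 59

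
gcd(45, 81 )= 9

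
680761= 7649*89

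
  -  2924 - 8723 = -11647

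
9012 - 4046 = 4966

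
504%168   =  0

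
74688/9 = 8298 + 2/3  =  8298.67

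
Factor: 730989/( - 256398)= - 2^ ( - 1 )*3^1*7^1*41^1*151^(- 1) = - 861/302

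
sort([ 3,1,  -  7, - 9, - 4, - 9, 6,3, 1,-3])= [-9, - 9,-7, - 4,  -  3,1,1 , 3, 3, 6]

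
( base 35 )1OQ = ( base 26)32b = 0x82B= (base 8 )4053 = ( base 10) 2091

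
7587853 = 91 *83383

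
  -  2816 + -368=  - 3184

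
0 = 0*80365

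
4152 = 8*519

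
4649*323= 1501627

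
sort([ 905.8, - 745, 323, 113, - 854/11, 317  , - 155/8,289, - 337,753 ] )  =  [ - 745 , - 337, - 854/11, -155/8,113, 289, 317,  323,753, 905.8 ] 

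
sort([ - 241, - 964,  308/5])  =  [  -  964,-241,  308/5]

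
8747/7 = 8747/7 = 1249.57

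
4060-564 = 3496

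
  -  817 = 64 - 881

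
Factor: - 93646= - 2^1*7^1 *6689^1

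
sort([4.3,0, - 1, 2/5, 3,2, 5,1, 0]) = [ - 1,  0, 0, 2/5,1,2, 3,4.3, 5 ] 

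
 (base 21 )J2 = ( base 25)g1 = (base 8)621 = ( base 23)HA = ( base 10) 401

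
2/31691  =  2/31691 =0.00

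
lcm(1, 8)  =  8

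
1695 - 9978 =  - 8283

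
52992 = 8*6624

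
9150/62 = 147  +  18/31  =  147.58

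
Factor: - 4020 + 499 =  - 7^1*503^1= - 3521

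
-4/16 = -1 + 3/4 = -0.25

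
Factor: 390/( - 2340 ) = -1/6 = -2^( - 1 )*3^( - 1)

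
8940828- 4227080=4713748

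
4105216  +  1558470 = 5663686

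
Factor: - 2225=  - 5^2* 89^1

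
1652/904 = 413/226= 1.83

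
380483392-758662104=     -  378178712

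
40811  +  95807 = 136618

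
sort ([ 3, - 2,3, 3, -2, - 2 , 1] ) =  [ - 2, - 2, - 2,1,3, 3 , 3]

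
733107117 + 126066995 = 859174112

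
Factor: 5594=2^1*2797^1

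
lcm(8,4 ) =8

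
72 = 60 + 12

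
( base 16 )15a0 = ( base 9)7531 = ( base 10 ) 5536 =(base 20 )DGG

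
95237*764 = 72761068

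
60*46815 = 2808900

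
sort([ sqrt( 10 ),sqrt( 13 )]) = [ sqrt ( 10),  sqrt( 13)] 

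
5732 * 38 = 217816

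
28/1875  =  28/1875 = 0.01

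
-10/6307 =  - 10/6307 =- 0.00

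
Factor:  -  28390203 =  - 3^3*31^1*107^1*317^1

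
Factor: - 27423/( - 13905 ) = 3^(-1)*5^(-1)* 11^1*103^( - 1)*277^1 = 3047/1545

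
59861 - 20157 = 39704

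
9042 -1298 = 7744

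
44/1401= 44/1401 = 0.03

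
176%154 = 22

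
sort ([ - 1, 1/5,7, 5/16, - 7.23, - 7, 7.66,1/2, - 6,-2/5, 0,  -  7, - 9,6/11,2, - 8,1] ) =[ - 9, - 8, - 7.23 ,-7, - 7  , - 6, - 1, - 2/5,0, 1/5,5/16, 1/2, 6/11,1,2, 7,7.66] 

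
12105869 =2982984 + 9122885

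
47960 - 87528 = -39568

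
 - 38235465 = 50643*( -755) 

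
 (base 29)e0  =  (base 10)406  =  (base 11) 33a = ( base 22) IA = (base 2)110010110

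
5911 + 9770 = 15681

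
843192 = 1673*504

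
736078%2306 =464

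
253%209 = 44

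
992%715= 277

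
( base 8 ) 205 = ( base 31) 49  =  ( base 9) 157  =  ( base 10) 133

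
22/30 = 11/15 = 0.73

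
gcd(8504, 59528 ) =8504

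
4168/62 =67 + 7/31  =  67.23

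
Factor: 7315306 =2^1 * 3657653^1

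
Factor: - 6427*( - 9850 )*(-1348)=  - 2^3*5^2*197^1*337^1*6427^1= - 85336420600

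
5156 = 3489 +1667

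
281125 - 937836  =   -656711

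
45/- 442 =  - 45/442=-0.10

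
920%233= 221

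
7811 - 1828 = 5983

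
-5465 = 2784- 8249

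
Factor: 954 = 2^1 * 3^2*53^1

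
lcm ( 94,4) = 188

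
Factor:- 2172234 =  - 2^1*3^1*277^1*1307^1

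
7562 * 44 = 332728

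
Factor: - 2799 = -3^2*311^1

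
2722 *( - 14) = - 38108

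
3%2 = 1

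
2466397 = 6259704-3793307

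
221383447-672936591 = -451553144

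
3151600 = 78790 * 40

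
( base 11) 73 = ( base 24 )38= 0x50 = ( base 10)80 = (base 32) 2g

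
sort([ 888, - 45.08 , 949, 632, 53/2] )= [ - 45.08,53/2,632,  888, 949 ]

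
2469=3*823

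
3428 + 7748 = 11176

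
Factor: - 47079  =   - 3^2*5231^1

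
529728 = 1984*267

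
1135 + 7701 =8836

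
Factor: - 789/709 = -3^1*263^1*709^(-1 )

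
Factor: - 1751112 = - 2^3*3^3 * 11^2*67^1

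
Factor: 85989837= 3^1 * 47^1 * 149^1*4093^1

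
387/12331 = 387/12331 = 0.03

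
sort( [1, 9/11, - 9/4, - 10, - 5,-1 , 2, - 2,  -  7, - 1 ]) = [ - 10,-7, - 5, - 9/4, - 2,-1, - 1, 9/11,1, 2 ]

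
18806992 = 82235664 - 63428672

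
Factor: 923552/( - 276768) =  - 931/279= - 3^( - 2)*7^2*19^1  *31^( - 1)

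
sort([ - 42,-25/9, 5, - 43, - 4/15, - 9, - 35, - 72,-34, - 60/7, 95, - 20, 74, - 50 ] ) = [ - 72, - 50, - 43, - 42, - 35,  -  34, - 20, - 9, - 60/7, - 25/9,-4/15, 5,  74  ,  95]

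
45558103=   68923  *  661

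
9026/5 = 1805+ 1/5 = 1805.20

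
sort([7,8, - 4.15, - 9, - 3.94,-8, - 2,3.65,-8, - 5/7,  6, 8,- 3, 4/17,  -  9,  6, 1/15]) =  [- 9,  -  9,  -  8, - 8, - 4.15, - 3.94, -3, - 2,  -  5/7, 1/15, 4/17,3.65,6, 6, 7, 8, 8]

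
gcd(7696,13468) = 1924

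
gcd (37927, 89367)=1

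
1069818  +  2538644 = 3608462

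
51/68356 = 51/68356= 0.00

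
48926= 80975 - 32049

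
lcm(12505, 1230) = 75030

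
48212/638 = 75 + 181/319 = 75.57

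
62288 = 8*7786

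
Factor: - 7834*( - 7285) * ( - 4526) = - 258301942940 = -2^2*5^1 * 31^2 * 47^1*73^1*3917^1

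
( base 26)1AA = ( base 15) 431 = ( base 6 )4214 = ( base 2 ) 1110110010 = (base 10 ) 946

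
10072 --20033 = 30105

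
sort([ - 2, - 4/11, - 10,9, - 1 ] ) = [ - 10, - 2, - 1,- 4/11, 9 ]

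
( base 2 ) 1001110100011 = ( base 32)4T3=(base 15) 1752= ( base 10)5027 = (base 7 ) 20441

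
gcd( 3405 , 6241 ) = 1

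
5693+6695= 12388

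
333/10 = 333/10 = 33.30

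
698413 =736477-38064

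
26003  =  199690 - 173687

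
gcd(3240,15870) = 30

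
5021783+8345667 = 13367450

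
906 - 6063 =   -  5157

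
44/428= 11/107 =0.10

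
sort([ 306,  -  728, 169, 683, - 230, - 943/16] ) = [ - 728,-230, - 943/16,169, 306,683]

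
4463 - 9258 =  - 4795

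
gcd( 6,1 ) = 1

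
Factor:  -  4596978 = - 2^1*3^1*766163^1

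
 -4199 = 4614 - 8813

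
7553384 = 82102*92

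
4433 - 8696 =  - 4263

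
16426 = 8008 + 8418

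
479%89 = 34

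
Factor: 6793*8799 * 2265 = 135382689855 = 3^2*5^1*7^1*151^1*419^1*6793^1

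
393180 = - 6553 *( - 60)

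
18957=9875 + 9082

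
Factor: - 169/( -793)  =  13/61   =  13^1 * 61^(-1) 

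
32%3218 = 32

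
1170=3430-2260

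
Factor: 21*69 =1449 = 3^2*7^1*23^1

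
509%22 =3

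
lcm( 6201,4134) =12402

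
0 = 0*6502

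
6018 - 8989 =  - 2971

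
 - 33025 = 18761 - 51786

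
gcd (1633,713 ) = 23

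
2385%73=49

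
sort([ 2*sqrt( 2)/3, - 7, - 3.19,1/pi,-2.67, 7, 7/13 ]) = [ - 7, - 3.19,-2.67, 1/pi, 7/13,2*sqrt( 2 ) /3, 7] 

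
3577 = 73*49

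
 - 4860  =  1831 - 6691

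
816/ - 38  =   - 22 + 10/19   =  -21.47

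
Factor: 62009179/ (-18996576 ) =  - 2^( - 5 )*3^ (  -  1 )*19^1 *41^1*433^(  -  1)*457^(-1 )*79601^1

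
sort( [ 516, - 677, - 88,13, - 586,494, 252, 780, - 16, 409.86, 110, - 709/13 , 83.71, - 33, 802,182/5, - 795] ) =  [ - 795, - 677, - 586, - 88, - 709/13, - 33,- 16,13, 182/5, 83.71 , 110,  252, 409.86, 494,516, 780, 802]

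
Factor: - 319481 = -17^1*18793^1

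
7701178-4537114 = 3164064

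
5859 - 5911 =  - 52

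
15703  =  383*41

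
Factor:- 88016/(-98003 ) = 2^4*23^( - 1) * 4261^( - 1)*5501^1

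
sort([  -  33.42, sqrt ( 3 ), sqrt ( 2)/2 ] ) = [-33.42,sqrt( 2 ) /2,sqrt(3)] 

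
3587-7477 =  - 3890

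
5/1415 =1/283 = 0.00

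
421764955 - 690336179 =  -268571224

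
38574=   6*6429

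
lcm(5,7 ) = 35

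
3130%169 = 88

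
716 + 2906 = 3622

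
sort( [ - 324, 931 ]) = [-324, 931]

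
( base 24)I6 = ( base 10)438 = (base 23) J1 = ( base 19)141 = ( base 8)666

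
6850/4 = 1712 + 1/2= 1712.50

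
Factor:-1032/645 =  - 2^3*5^(  -  1 ) =-8/5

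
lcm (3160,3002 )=60040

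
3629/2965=3629/2965 = 1.22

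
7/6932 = 7/6932 = 0.00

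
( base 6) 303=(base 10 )111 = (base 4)1233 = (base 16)6F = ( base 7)216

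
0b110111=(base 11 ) 50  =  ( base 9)61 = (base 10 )55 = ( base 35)1k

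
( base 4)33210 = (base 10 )996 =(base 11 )826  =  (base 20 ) 29g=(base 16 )3E4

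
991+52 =1043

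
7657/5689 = 1 + 1968/5689 = 1.35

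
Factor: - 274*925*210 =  - 2^2*3^1 * 5^3* 7^1*37^1*137^1 = -53224500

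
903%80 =23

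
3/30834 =1/10278 = 0.00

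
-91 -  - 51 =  - 40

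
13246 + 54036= 67282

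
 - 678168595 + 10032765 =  - 668135830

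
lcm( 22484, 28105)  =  112420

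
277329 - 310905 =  - 33576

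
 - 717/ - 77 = 717/77 = 9.31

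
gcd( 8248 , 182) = 2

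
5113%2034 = 1045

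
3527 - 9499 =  - 5972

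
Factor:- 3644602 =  - 2^1 * 13^1*140177^1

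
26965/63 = 26965/63 = 428.02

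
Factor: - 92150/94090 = - 95/97 = - 5^1*19^1*97^ ( - 1 )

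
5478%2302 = 874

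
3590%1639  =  312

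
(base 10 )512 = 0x200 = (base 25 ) kc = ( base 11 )426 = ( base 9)628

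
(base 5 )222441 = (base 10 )7871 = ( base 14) 2C23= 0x1EBF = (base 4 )1322333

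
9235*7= 64645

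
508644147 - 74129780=434514367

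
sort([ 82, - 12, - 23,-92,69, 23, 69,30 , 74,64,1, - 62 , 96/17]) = [ - 92,-62 ,-23,  -  12, 1,96/17,23,30, 64,69, 69,74, 82]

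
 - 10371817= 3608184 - 13980001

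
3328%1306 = 716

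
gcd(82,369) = 41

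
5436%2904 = 2532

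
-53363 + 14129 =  - 39234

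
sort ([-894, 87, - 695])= [  -  894, - 695,87]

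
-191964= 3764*(  -  51)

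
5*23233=116165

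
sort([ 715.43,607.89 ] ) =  [607.89 , 715.43 ]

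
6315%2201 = 1913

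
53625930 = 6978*7685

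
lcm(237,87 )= 6873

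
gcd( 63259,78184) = 1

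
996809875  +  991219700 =1988029575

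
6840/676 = 10 + 20/169 = 10.12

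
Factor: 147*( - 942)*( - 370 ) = 2^2 * 3^2*5^1*7^2*37^1 * 157^1 = 51235380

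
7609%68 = 61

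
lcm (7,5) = 35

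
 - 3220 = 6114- 9334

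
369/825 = 123/275 = 0.45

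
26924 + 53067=79991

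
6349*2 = 12698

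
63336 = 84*754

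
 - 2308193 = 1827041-4135234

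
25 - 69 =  - 44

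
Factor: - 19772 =-2^2*4943^1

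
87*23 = 2001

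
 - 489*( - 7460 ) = 3647940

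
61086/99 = 617  +  1/33 =617.03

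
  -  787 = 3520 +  - 4307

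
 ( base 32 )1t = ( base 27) 27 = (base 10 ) 61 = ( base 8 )75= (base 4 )331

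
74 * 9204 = 681096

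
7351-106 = 7245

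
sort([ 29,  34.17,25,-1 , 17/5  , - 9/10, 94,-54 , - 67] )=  [ - 67, - 54  , - 1 , -9/10, 17/5, 25, 29,34.17,94] 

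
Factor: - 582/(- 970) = 3^1 * 5^( - 1) = 3/5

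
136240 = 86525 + 49715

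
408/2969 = 408/2969 =0.14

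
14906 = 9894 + 5012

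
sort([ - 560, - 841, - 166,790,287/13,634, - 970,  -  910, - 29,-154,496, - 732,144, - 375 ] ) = [ - 970, - 910,-841, - 732,  -  560, - 375, - 166,  -  154,-29,287/13, 144,496, 634 , 790] 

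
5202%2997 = 2205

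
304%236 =68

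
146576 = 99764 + 46812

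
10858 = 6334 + 4524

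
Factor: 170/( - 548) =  - 85/274 = - 2^( - 1)*5^1*17^1 * 137^( - 1)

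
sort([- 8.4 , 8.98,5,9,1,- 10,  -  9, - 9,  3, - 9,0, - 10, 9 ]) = [-10, - 10, - 9,- 9,-9,-8.4, 0, 1,3,  5 , 8.98,9,9 ]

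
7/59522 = 7/59522 = 0.00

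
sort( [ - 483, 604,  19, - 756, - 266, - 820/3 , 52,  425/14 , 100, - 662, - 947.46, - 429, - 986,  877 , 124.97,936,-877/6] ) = [ - 986, - 947.46,  -  756 ,-662,-483, - 429 ,-820/3 , - 266,  -  877/6,  19,425/14,52,100,124.97, 604,877,936] 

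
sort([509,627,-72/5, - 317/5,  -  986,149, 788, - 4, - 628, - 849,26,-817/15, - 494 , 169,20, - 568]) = [ - 986, -849,  -  628, - 568, - 494, - 317/5,-817/15, - 72/5,-4,20,26, 149, 169,  509, 627, 788 ]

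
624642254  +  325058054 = 949700308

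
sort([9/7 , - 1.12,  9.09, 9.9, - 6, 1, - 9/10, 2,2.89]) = [-6,-1.12, - 9/10 , 1,  9/7,  2, 2.89, 9.09,9.9] 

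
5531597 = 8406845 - 2875248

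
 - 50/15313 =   -  50/15313 = - 0.00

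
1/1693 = 1/1693= 0.00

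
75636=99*764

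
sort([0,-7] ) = [  -  7,0 ]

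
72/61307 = 72/61307 = 0.00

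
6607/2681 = 2 + 1245/2681 = 2.46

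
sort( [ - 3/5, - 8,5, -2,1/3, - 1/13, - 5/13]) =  [ - 8, - 2, -3/5, - 5/13,  -  1/13, 1/3,5]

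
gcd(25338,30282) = 618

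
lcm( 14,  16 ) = 112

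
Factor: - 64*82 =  - 5248 = - 2^7*41^1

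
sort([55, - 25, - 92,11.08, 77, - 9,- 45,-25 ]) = [-92, - 45, - 25, -25, - 9, 11.08, 55, 77 ]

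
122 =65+57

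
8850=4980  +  3870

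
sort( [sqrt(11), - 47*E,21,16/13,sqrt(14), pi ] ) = [-47*E,16/13,pi,sqrt( 11),  sqrt(14),21]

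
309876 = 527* 588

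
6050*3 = 18150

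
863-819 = 44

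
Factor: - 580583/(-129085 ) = 5^( - 1 ) * 11^ ( - 1 )*19^1*2347^( - 1)*30557^1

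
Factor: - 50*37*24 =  - 44400 = -2^4*3^1*5^2*37^1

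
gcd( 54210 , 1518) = 6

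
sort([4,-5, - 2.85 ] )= [ - 5, - 2.85,4 ]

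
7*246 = 1722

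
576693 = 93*6201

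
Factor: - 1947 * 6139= - 3^1*7^1*11^1*59^1*877^1 =- 11952633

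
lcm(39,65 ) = 195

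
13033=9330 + 3703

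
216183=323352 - 107169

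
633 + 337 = 970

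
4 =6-2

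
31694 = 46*689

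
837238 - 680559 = 156679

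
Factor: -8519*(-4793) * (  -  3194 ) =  - 130416024998 = - 2^1*7^1*1217^1*1597^1 * 4793^1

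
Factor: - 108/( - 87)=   2^2*3^2* 29^(-1)=36/29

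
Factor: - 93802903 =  - 93802903^1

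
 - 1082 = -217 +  - 865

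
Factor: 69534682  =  2^1*7^1 *103^1*48221^1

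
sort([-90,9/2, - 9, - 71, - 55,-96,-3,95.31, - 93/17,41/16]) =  [ - 96, - 90, - 71, - 55, - 9, - 93/17, - 3 , 41/16,9/2,95.31]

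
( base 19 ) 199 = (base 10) 541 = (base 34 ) FV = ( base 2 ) 1000011101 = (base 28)J9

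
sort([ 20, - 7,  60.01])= [  -  7,20  ,  60.01 ]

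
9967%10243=9967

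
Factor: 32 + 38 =2^1*5^1*7^1 = 70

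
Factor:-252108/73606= -846/247=- 2^1*3^2*13^( - 1 )* 19^( - 1)*47^1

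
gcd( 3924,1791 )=9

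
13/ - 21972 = -1 + 21959/21972 = - 0.00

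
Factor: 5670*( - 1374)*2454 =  - 19118083320 = - 2^3*3^6*5^1*7^1*229^1*409^1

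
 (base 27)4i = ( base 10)126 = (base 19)6c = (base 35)3L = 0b1111110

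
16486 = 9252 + 7234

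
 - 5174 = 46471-51645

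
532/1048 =133/262  =  0.51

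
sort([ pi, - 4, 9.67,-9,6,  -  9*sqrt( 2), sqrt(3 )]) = [ - 9*sqrt( 2 ), - 9, - 4,sqrt ( 3), pi,  6,9.67]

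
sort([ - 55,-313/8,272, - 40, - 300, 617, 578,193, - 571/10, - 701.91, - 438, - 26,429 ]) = [ - 701.91, - 438, - 300, - 571/10,  -  55, - 40, - 313/8, - 26,193, 272, 429,578, 617] 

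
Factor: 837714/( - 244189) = - 2^1*3^1*11^( - 1)*79^(-1)*281^(  -  1)* 139619^1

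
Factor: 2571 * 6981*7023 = 126049864473 = 3^3*13^1*179^1*857^1* 2341^1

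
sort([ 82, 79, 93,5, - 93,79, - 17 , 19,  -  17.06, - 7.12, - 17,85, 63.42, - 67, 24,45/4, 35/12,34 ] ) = [ - 93, - 67, - 17.06,  -  17, - 17,  -  7.12,35/12,5, 45/4, 19, 24 , 34,  63.42, 79, 79,82 , 85, 93 ]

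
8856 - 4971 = 3885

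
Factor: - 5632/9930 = -2816/4965 = - 2^8*3^ ( - 1)*5^( - 1)*11^1*331^ (-1) 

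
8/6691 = 8/6691 = 0.00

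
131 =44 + 87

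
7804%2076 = 1576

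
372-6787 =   -  6415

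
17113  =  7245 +9868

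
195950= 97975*2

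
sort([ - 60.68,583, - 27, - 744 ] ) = [  -  744, - 60.68,  -  27,583]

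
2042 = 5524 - 3482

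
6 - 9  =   - 3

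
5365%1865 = 1635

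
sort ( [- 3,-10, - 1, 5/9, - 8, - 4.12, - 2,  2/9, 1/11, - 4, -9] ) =[ - 10, - 9, - 8, - 4.12,- 4, - 3, - 2,- 1,  1/11, 2/9, 5/9]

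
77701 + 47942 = 125643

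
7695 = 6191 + 1504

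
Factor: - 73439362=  - 2^1  *  36719681^1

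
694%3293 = 694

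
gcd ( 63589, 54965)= 1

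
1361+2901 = 4262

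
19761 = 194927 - 175166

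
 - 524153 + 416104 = - 108049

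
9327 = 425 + 8902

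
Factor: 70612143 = 3^1*7^1*149^1*22567^1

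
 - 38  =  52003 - 52041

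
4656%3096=1560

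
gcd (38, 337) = 1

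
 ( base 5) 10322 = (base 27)QA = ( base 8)1310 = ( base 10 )712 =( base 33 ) lj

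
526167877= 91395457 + 434772420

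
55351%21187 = 12977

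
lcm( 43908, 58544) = 175632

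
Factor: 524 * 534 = 279816 = 2^3 * 3^1 * 89^1 * 131^1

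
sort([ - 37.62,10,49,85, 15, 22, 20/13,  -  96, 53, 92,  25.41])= [-96, - 37.62, 20/13, 10,15, 22,25.41,49,53 , 85, 92] 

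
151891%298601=151891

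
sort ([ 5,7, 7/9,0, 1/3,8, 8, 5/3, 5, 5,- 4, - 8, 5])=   [  -  8,-4, 0, 1/3, 7/9, 5/3,5, 5, 5,5, 7,  8  ,  8] 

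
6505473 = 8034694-1529221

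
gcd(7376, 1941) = 1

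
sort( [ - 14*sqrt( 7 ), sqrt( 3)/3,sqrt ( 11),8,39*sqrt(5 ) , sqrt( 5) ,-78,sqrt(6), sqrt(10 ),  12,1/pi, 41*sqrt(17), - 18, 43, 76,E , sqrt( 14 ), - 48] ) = [ - 78, - 48,- 14*sqrt( 7), - 18, 1/pi,sqrt(3 ) /3  ,  sqrt(5 ),sqrt(6), E,sqrt(10),sqrt( 11 ),sqrt(14) , 8 , 12,43,  76,39*sqrt(5),41*sqrt(17)]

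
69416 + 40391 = 109807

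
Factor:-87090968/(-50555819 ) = 2^3*173^1*62927^1*50555819^( - 1 ) 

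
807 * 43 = 34701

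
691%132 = 31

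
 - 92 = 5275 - 5367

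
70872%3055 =607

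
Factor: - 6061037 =- 277^1*21881^1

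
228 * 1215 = 277020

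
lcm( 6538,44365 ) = 621110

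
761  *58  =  44138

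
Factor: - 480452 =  - 2^2*7^1*17159^1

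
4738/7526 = 2369/3763 = 0.63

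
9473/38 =249 + 11/38 = 249.29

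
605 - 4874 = -4269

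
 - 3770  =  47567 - 51337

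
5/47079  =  5/47079= 0.00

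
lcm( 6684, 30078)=60156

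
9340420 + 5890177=15230597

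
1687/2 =843 + 1/2 = 843.50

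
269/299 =269/299 = 0.90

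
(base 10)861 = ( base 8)1535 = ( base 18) 2bf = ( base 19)276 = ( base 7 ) 2340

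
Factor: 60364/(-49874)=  - 30182/24937 = - 2^1* 11^( - 1)*2267^ ( - 1 ) * 15091^1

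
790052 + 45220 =835272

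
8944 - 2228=6716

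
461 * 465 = 214365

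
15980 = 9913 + 6067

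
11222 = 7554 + 3668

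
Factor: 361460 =2^2*5^1*11^1 * 31^1*53^1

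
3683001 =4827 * 763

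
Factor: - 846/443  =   - 2^1  *3^2*47^1*443^( - 1)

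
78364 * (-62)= - 4858568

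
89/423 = 89/423  =  0.21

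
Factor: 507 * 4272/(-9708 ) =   -  180492/809 = - 2^2*3^1*13^2*89^1 * 809^( - 1)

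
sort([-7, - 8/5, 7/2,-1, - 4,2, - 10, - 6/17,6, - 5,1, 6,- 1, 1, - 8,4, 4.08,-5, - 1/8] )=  [ - 10,-8, - 7,-5,-5  , - 4,-8/5, -1 , -1,-6/17, - 1/8,  1, 1,2 , 7/2,4,4.08, 6,6 ] 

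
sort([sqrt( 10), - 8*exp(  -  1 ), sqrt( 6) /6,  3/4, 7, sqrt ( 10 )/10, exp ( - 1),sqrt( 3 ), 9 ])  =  [ -8 * exp( - 1 ), sqrt(10) /10, exp( - 1),sqrt( 6)/6,  3/4, sqrt( 3 ),sqrt(10 ), 7, 9 ] 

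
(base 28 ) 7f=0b11010011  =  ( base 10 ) 211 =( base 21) a1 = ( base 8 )323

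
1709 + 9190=10899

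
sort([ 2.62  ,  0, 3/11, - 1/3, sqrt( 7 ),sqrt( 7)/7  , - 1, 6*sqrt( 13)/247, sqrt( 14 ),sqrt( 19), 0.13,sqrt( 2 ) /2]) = [  -  1, - 1/3,0,6*sqrt( 13)/247, 0.13, 3/11,sqrt( 7 )/7, sqrt(2 )/2,2.62 , sqrt( 7 ),  sqrt( 14) , sqrt( 19 ) ] 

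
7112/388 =18 + 32/97 = 18.33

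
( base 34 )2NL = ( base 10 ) 3115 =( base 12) 1977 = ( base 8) 6053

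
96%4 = 0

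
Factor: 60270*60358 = 3637776660 = 2^2*3^1 * 5^1 * 7^2*41^1*103^1 * 293^1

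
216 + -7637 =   -  7421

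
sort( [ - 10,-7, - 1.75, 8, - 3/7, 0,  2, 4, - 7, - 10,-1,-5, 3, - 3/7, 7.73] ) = [ -10, - 10, - 7, - 7, - 5, - 1.75 , - 1, - 3/7, - 3/7, 0,2, 3,  4,7.73,8 ]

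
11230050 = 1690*6645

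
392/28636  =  98/7159 = 0.01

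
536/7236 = 2/27 =0.07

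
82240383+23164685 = 105405068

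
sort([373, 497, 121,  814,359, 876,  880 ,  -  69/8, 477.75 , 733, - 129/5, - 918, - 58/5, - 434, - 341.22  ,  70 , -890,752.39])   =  [ -918, - 890,-434, - 341.22 , - 129/5, - 58/5, - 69/8,70,121, 359 , 373 , 477.75,497 , 733,752.39,  814, 876,  880 ] 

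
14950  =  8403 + 6547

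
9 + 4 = 13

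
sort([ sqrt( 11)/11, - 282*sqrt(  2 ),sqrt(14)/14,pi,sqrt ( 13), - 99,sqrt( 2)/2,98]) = [ - 282*sqrt(2),- 99, sqrt( 14)/14,sqrt( 11)/11, sqrt( 2)/2,pi,sqrt(13 ),98]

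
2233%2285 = 2233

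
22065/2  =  22065/2  =  11032.50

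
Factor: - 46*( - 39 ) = 2^1*3^1*13^1*23^1=1794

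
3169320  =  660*4802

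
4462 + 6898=11360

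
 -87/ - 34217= 87/34217= 0.00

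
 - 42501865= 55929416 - 98431281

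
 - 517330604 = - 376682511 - 140648093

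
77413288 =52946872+24466416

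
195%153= 42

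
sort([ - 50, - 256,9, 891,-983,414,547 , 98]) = [ - 983, - 256,  -  50,9,98, 414, 547,891] 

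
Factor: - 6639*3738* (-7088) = 2^5 * 3^2*7^1*89^1*443^1*2213^1 = 175899933216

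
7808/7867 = 7808/7867 = 0.99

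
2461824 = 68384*36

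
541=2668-2127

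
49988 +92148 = 142136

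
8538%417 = 198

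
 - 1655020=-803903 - 851117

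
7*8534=59738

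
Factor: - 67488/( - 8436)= 8 = 2^3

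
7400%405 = 110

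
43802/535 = 43802/535 = 81.87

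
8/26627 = 8/26627 = 0.00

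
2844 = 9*316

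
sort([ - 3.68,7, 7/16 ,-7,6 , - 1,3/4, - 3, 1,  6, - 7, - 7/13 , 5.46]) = [  -  7,  -  7,-3.68, - 3  ,-1, - 7/13,7/16,3/4, 1, 5.46, 6 , 6,7 ]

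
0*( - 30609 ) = 0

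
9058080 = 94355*96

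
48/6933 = 16/2311 = 0.01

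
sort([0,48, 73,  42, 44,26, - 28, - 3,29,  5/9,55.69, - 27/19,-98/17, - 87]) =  [ - 87 , - 28, -98/17, - 3, - 27/19, 0, 5/9, 26,29, 42, 44 , 48, 55.69,73 ]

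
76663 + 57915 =134578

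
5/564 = 5/564  =  0.01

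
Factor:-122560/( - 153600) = 383/480 = 2^(-5)*3^(-1)*5^(  -  1)*383^1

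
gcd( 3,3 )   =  3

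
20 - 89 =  - 69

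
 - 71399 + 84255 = 12856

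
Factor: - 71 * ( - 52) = 2^2*13^1*71^1 = 3692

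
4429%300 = 229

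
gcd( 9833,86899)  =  1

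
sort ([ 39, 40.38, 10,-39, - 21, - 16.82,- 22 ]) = [-39,-22,-21, -16.82,10, 39,40.38]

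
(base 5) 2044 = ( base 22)CA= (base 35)7t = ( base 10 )274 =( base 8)422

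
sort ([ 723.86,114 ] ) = [114,723.86]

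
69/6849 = 23/2283=0.01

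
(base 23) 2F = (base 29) 23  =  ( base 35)1Q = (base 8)75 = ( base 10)61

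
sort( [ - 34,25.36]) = [ - 34,25.36 ] 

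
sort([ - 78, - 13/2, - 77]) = [ - 78,-77, -13/2]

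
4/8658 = 2/4329 = 0.00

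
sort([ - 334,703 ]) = [ - 334,703 ]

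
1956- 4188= -2232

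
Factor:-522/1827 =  - 2^1*7^(  -  1 ) = - 2/7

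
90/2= 45 = 45.00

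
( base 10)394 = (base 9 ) 477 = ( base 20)je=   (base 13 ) 244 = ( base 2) 110001010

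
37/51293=37/51293 = 0.00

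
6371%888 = 155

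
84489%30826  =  22837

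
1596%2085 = 1596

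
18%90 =18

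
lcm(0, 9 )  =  0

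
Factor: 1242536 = 2^3*155317^1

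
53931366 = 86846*621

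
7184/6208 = 1 + 61/388 = 1.16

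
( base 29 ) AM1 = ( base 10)9049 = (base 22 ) IF7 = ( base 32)8QP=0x2359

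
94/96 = 47/48 = 0.98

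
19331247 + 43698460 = 63029707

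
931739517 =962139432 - 30399915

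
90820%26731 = 10627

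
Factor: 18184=2^3*2273^1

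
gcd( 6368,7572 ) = 4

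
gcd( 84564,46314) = 18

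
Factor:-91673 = - 91673^1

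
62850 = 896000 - 833150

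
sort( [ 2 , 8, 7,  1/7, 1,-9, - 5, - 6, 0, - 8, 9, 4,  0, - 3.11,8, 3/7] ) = [ - 9, - 8, - 6, - 5,-3.11, 0 , 0 , 1/7, 3/7,1, 2, 4, 7, 8,8, 9 ] 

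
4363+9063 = 13426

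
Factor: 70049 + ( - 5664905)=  - 2^3*3^1*113^1*2063^1 = - 5594856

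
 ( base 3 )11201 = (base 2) 1111111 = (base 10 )127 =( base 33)3S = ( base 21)61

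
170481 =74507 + 95974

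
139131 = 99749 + 39382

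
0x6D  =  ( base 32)3d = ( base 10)109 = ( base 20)59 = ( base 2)1101101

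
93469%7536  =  3037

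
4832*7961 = 38467552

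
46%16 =14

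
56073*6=336438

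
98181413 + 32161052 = 130342465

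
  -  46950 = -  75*626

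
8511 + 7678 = 16189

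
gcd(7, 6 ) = 1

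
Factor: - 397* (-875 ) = 5^3*7^1 * 397^1 = 347375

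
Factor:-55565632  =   - 2^6*43^1*61^1*331^1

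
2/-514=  - 1/257= -0.00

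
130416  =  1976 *66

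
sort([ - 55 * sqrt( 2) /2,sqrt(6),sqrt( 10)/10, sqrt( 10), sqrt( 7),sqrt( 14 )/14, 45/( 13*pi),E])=[  -  55  *  sqrt( 2)/2,sqrt( 14 ) /14,sqrt(  10)/10,45/( 13*pi), sqrt(6 ),sqrt( 7 ),E,sqrt ( 10 )]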